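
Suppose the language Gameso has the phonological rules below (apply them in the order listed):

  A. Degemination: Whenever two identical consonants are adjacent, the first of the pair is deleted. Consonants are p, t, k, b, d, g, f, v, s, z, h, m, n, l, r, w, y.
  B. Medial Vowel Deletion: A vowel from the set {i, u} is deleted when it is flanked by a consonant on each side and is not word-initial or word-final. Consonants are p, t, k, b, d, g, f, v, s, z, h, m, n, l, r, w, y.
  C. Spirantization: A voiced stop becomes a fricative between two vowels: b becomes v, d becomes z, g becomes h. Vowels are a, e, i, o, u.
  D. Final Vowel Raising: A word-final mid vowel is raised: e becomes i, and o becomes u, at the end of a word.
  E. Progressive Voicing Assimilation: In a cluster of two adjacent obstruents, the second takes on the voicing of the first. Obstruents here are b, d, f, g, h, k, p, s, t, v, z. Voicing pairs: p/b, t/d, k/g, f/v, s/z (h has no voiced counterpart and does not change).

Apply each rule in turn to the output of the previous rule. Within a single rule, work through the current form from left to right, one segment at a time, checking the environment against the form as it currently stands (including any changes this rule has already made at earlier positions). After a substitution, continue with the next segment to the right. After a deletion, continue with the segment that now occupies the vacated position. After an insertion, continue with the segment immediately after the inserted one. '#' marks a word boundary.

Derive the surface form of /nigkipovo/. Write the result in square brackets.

A Degemination: no change — [nigkipovo]
B Medial Vowel Deletion: [nigkipovo] → [ngkpovo]
C Spirantization: no change — [ngkpovo]
D Final Vowel Raising: [ngkpovo] → [ngkpovu]
E Progressive Voicing Assimilation: [ngkpovu] → [nggbovu]

[nggbovu]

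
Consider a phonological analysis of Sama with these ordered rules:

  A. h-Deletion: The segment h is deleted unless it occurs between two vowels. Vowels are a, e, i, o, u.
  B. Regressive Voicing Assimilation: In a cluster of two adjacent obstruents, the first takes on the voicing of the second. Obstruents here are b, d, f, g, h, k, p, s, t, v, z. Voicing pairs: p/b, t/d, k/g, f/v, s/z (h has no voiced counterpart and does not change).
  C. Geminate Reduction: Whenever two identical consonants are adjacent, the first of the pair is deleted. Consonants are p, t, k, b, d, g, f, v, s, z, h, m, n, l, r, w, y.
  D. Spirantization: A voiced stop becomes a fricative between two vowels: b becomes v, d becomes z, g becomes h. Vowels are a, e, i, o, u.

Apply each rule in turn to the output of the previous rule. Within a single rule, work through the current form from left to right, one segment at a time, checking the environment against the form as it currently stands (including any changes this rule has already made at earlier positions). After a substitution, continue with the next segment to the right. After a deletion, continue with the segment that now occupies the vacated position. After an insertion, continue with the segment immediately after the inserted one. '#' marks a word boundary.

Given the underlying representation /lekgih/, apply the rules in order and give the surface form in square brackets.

[lehi]

A h-Deletion: [lekgih] → [lekgi]
B Regressive Voicing Assimilation: [lekgi] → [leggi]
C Geminate Reduction: [leggi] → [legi]
D Spirantization: [legi] → [lehi]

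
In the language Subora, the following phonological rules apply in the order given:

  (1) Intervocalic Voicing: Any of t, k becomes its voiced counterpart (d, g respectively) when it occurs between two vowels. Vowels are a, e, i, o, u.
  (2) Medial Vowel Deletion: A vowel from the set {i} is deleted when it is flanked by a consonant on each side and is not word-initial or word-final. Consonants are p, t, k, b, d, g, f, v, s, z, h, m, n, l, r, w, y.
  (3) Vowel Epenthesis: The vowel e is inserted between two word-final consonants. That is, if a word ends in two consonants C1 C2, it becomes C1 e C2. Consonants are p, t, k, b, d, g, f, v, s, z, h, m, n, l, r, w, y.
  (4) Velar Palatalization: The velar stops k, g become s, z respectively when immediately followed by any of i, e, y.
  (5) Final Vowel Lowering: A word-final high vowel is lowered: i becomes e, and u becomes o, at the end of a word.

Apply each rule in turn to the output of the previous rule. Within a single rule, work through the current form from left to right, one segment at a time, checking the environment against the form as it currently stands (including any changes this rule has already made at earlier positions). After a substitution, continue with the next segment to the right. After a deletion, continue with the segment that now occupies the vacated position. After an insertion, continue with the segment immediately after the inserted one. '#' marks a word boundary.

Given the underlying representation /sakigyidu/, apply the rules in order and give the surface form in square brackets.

[sagzydo]

(1) Intervocalic Voicing: [sakigyidu] → [sagigyidu]
(2) Medial Vowel Deletion: [sagigyidu] → [saggydu]
(3) Vowel Epenthesis: no change — [saggydu]
(4) Velar Palatalization: [saggydu] → [sagzydu]
(5) Final Vowel Lowering: [sagzydu] → [sagzydo]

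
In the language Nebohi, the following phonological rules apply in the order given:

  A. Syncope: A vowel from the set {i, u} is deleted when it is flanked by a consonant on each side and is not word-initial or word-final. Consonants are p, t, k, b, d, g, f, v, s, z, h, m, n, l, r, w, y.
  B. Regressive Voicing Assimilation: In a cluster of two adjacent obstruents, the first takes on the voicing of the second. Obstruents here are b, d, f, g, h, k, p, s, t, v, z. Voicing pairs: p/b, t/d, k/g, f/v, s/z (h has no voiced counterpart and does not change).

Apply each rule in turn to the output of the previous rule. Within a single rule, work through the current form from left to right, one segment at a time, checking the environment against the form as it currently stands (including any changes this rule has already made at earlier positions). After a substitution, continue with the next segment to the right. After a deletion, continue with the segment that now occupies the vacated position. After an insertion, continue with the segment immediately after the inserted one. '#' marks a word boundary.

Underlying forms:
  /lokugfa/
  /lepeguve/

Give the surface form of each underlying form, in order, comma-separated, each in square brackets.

/lokugfa/:
  A Syncope: [lokugfa] → [lokgfa]
  B Regressive Voicing Assimilation: [lokgfa] → [logkfa]
/lepeguve/:
  A Syncope: [lepeguve] → [lepegve]
  B Regressive Voicing Assimilation: no change — [lepegve]

[logkfa], [lepegve]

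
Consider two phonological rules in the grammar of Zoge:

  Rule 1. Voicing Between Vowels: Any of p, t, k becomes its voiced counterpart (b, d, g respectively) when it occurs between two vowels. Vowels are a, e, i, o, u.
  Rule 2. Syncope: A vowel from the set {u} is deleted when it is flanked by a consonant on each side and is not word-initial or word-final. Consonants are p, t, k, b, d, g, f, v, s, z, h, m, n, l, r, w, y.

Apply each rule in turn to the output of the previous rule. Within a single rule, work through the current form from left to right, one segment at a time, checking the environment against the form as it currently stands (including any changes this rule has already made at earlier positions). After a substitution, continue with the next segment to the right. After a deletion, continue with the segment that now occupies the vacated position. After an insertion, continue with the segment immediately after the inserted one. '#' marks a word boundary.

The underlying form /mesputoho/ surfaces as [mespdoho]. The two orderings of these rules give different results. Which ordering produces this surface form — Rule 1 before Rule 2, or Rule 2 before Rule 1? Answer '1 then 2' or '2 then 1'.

1 then 2

Order 1 then 2:
  1 Voicing Between Vowels: [mesputoho] → [mespudoho]
  2 Syncope: [mespudoho] → [mespdoho]
  result: [mespdoho]
Order 2 then 1:
  2 Syncope: [mesputoho] → [mesptoho]
  1 Voicing Between Vowels: no change — [mesptoho]
  result: [mesptoho]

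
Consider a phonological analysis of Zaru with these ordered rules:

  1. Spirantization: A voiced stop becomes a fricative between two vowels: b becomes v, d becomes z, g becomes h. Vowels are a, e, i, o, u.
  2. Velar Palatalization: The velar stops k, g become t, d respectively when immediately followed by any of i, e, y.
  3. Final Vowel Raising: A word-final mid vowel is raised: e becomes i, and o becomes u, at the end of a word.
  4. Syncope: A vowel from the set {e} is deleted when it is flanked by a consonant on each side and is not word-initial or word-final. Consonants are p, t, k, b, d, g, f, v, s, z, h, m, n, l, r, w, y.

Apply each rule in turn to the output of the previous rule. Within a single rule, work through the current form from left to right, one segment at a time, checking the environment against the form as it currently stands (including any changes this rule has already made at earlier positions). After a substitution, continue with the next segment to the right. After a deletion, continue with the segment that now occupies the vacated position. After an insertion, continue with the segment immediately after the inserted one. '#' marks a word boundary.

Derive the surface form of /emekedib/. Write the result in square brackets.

[emtzib]

1 Spirantization: [emekedib] → [emekezib]
2 Velar Palatalization: [emekezib] → [emetezib]
3 Final Vowel Raising: no change — [emetezib]
4 Syncope: [emetezib] → [emtzib]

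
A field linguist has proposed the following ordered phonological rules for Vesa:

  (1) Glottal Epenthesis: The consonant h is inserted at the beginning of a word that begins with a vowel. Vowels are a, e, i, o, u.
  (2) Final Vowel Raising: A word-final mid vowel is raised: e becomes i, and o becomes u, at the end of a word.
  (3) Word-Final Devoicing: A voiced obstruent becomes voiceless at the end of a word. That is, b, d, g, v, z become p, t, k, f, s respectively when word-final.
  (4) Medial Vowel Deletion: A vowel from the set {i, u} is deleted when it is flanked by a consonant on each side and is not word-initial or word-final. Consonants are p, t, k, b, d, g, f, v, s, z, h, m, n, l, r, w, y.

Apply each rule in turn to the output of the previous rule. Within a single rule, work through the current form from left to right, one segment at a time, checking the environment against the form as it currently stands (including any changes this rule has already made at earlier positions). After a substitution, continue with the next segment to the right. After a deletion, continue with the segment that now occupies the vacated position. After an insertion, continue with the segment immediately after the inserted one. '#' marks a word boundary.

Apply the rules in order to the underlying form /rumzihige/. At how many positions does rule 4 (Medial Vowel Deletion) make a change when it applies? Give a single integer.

(1) Glottal Epenthesis: no change — [rumzihige]
(2) Final Vowel Raising: [rumzihige] → [rumzihigi]
(3) Word-Final Devoicing: no change — [rumzihigi]
(4) Medial Vowel Deletion: [rumzihigi] → [rmzhgi]
Rule 4 changed 3 position(s).

3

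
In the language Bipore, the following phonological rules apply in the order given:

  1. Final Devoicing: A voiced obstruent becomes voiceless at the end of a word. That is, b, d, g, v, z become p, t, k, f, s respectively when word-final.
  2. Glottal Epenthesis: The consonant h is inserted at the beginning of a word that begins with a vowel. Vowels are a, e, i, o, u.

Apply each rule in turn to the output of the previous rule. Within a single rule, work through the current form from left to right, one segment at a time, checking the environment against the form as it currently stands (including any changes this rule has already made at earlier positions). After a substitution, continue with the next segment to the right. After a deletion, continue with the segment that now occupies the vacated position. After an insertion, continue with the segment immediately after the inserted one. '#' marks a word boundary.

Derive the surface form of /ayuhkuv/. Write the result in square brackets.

1 Final Devoicing: [ayuhkuv] → [ayuhkuf]
2 Glottal Epenthesis: [ayuhkuf] → [hayuhkuf]

[hayuhkuf]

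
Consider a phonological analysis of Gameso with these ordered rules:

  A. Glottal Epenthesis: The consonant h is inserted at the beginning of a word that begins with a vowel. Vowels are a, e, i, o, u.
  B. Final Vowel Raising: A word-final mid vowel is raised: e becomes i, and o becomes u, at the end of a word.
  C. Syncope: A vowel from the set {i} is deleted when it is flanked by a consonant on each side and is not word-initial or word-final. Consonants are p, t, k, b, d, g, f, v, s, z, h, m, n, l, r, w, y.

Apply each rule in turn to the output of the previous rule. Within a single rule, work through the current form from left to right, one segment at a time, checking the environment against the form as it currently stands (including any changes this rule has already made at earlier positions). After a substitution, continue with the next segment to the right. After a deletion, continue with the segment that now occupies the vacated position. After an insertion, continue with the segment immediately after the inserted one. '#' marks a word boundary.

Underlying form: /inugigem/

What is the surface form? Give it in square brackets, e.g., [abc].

[hnuggem]

A Glottal Epenthesis: [inugigem] → [hinugigem]
B Final Vowel Raising: no change — [hinugigem]
C Syncope: [hinugigem] → [hnuggem]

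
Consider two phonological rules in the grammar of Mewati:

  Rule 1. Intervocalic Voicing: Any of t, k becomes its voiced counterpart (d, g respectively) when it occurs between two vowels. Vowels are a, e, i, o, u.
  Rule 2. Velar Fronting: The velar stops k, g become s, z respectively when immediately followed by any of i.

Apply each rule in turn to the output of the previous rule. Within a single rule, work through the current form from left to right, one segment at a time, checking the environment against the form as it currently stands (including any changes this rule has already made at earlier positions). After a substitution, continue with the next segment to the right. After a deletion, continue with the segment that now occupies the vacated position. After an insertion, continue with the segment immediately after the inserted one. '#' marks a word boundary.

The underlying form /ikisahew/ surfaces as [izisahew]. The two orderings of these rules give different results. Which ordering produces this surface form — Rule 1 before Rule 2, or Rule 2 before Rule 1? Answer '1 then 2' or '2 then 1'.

1 then 2

Order 1 then 2:
  1 Intervocalic Voicing: [ikisahew] → [igisahew]
  2 Velar Fronting: [igisahew] → [izisahew]
  result: [izisahew]
Order 2 then 1:
  2 Velar Fronting: [ikisahew] → [isisahew]
  1 Intervocalic Voicing: no change — [isisahew]
  result: [isisahew]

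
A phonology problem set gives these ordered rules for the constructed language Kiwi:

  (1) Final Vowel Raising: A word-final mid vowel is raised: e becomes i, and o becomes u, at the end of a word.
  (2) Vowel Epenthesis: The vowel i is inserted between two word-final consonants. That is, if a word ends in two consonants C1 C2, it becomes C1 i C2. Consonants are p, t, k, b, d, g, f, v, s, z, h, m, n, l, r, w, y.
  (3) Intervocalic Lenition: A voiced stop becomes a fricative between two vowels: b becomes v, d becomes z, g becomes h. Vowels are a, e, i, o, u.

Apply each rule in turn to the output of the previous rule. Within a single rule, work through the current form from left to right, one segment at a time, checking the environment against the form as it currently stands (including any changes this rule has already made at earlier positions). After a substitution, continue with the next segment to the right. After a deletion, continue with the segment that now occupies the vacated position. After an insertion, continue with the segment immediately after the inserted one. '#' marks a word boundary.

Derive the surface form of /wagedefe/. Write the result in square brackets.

(1) Final Vowel Raising: [wagedefe] → [wagedefi]
(2) Vowel Epenthesis: no change — [wagedefi]
(3) Intervocalic Lenition: [wagedefi] → [wahezefi]

[wahezefi]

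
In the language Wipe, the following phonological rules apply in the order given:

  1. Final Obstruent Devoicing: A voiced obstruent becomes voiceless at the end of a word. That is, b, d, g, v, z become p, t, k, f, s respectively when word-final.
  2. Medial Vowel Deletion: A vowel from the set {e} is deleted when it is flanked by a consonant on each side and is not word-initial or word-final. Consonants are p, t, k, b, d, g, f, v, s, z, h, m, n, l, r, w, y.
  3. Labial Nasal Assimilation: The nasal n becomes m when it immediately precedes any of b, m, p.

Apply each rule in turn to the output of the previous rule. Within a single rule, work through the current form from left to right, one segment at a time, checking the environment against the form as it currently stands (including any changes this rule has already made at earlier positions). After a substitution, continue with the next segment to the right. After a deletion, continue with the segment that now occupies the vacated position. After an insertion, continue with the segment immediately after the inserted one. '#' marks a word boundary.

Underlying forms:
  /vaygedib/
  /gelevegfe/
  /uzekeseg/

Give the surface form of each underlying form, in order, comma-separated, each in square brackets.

/vaygedib/:
  1 Final Obstruent Devoicing: [vaygedib] → [vaygedip]
  2 Medial Vowel Deletion: [vaygedip] → [vaygdip]
  3 Labial Nasal Assimilation: no change — [vaygdip]
/gelevegfe/:
  1 Final Obstruent Devoicing: no change — [gelevegfe]
  2 Medial Vowel Deletion: [gelevegfe] → [glvgfe]
  3 Labial Nasal Assimilation: no change — [glvgfe]
/uzekeseg/:
  1 Final Obstruent Devoicing: [uzekeseg] → [uzekesek]
  2 Medial Vowel Deletion: [uzekesek] → [uzksk]
  3 Labial Nasal Assimilation: no change — [uzksk]

[vaygdip], [glvgfe], [uzksk]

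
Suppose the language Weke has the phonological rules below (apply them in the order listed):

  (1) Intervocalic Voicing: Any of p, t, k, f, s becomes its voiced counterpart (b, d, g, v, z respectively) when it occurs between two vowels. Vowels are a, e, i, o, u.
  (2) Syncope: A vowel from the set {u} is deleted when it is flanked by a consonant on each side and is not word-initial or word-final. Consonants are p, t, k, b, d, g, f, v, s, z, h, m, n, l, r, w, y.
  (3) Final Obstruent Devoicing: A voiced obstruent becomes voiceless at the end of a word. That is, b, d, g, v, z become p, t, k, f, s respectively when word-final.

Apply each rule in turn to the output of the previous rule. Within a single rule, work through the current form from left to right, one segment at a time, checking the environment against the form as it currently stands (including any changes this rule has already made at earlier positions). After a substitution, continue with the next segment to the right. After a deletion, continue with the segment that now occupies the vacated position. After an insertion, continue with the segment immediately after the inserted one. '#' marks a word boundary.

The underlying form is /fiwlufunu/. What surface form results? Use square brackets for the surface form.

(1) Intervocalic Voicing: [fiwlufunu] → [fiwluvunu]
(2) Syncope: [fiwluvunu] → [fiwlvnu]
(3) Final Obstruent Devoicing: no change — [fiwlvnu]

[fiwlvnu]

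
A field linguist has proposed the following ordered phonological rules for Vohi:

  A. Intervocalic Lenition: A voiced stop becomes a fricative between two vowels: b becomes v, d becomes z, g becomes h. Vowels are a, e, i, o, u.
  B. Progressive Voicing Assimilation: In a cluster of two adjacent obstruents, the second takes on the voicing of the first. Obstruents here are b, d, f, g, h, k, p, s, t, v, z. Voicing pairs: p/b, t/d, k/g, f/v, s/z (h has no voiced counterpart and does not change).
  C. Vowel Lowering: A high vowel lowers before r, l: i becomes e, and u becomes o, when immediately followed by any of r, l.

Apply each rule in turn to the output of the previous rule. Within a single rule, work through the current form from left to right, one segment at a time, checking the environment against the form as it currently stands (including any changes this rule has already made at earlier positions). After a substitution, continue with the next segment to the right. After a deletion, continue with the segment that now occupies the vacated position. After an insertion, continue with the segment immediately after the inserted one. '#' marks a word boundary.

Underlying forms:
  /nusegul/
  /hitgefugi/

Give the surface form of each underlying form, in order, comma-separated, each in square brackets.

[nusehol], [hitkefuhi]

/nusegul/:
  A Intervocalic Lenition: [nusegul] → [nusehul]
  B Progressive Voicing Assimilation: no change — [nusehul]
  C Vowel Lowering: [nusehul] → [nusehol]
/hitgefugi/:
  A Intervocalic Lenition: [hitgefugi] → [hitgefuhi]
  B Progressive Voicing Assimilation: [hitgefuhi] → [hitkefuhi]
  C Vowel Lowering: no change — [hitkefuhi]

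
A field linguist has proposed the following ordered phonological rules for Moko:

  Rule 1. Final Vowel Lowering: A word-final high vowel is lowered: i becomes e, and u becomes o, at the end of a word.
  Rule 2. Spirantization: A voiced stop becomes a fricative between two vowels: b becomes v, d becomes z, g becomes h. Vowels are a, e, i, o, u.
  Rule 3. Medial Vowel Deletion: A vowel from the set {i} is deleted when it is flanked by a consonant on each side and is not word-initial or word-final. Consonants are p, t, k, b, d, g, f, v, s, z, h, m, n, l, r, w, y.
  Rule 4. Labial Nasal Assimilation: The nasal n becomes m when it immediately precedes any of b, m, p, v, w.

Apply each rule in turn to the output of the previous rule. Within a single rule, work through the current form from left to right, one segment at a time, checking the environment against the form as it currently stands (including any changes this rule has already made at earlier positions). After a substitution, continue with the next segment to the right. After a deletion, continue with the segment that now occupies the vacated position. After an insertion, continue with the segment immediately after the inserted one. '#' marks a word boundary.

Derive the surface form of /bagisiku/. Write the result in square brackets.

[bahsko]

Rule 1 Final Vowel Lowering: [bagisiku] → [bagisiko]
Rule 2 Spirantization: [bagisiko] → [bahisiko]
Rule 3 Medial Vowel Deletion: [bahisiko] → [bahsko]
Rule 4 Labial Nasal Assimilation: no change — [bahsko]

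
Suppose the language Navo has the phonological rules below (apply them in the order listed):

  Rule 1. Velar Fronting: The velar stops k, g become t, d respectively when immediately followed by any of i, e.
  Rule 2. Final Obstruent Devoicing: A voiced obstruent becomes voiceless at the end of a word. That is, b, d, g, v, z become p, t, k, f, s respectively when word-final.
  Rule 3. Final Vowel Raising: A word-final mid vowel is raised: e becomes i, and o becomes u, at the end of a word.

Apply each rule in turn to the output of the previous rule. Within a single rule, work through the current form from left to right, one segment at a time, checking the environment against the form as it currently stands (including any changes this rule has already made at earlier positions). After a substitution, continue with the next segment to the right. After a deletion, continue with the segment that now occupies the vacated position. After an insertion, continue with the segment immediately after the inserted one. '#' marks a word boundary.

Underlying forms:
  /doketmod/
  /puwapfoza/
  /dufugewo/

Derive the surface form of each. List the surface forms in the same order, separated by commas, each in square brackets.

/doketmod/:
  Rule 1 Velar Fronting: [doketmod] → [dotetmod]
  Rule 2 Final Obstruent Devoicing: [dotetmod] → [dotetmot]
  Rule 3 Final Vowel Raising: no change — [dotetmot]
/puwapfoza/:
  Rule 1 Velar Fronting: no change — [puwapfoza]
  Rule 2 Final Obstruent Devoicing: no change — [puwapfoza]
  Rule 3 Final Vowel Raising: no change — [puwapfoza]
/dufugewo/:
  Rule 1 Velar Fronting: [dufugewo] → [dufudewo]
  Rule 2 Final Obstruent Devoicing: no change — [dufudewo]
  Rule 3 Final Vowel Raising: [dufudewo] → [dufudewu]

[dotetmot], [puwapfoza], [dufudewu]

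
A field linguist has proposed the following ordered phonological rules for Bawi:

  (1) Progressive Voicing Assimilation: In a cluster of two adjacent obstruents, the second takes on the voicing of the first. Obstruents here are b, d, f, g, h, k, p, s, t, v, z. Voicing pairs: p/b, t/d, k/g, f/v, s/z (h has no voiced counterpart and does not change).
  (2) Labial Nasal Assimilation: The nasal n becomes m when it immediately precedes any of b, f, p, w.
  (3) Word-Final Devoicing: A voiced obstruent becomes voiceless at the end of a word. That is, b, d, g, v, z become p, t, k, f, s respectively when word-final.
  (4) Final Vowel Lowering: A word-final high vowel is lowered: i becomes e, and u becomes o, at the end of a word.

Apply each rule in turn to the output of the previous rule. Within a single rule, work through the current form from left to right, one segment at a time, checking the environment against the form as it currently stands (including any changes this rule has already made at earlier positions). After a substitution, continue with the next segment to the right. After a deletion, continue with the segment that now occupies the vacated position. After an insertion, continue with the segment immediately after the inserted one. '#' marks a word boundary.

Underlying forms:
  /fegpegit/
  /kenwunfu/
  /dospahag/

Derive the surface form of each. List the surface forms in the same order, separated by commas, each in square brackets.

/fegpegit/:
  (1) Progressive Voicing Assimilation: [fegpegit] → [fegbegit]
  (2) Labial Nasal Assimilation: no change — [fegbegit]
  (3) Word-Final Devoicing: no change — [fegbegit]
  (4) Final Vowel Lowering: no change — [fegbegit]
/kenwunfu/:
  (1) Progressive Voicing Assimilation: no change — [kenwunfu]
  (2) Labial Nasal Assimilation: [kenwunfu] → [kemwumfu]
  (3) Word-Final Devoicing: no change — [kemwumfu]
  (4) Final Vowel Lowering: [kemwumfu] → [kemwumfo]
/dospahag/:
  (1) Progressive Voicing Assimilation: no change — [dospahag]
  (2) Labial Nasal Assimilation: no change — [dospahag]
  (3) Word-Final Devoicing: [dospahag] → [dospahak]
  (4) Final Vowel Lowering: no change — [dospahak]

[fegbegit], [kemwumfo], [dospahak]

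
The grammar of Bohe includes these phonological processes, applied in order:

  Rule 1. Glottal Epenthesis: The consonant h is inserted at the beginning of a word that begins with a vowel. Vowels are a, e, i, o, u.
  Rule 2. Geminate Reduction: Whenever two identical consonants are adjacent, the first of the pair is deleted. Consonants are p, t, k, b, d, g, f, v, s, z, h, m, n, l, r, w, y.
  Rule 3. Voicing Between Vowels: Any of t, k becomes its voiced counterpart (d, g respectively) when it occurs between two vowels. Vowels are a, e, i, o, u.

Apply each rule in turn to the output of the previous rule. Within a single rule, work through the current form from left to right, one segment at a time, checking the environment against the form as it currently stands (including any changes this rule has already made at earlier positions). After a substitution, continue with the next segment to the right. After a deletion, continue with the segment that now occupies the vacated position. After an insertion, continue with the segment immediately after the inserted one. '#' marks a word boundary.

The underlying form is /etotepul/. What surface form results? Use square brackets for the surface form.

[hedodepul]

Rule 1 Glottal Epenthesis: [etotepul] → [hetotepul]
Rule 2 Geminate Reduction: no change — [hetotepul]
Rule 3 Voicing Between Vowels: [hetotepul] → [hedodepul]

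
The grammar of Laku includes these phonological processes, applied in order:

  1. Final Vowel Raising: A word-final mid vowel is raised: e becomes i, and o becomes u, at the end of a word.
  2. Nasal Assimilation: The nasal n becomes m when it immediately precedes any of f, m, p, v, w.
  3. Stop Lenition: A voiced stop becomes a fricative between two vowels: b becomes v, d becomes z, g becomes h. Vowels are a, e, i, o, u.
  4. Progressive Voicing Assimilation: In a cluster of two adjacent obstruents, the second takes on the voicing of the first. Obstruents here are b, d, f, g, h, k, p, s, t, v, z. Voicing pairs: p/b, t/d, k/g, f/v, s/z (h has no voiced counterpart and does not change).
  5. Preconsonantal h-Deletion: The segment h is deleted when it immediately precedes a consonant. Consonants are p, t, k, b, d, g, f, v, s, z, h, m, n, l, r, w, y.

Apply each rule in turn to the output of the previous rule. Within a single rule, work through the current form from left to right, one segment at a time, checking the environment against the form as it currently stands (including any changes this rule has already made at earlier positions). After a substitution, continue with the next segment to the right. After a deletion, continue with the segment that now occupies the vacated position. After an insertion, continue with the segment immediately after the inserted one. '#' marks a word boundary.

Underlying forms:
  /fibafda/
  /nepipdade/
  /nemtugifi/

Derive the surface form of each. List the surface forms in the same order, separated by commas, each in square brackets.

[fivafta], [nepiptazi], [nemtuhifi]

/fibafda/:
  1 Final Vowel Raising: no change — [fibafda]
  2 Nasal Assimilation: no change — [fibafda]
  3 Stop Lenition: [fibafda] → [fivafda]
  4 Progressive Voicing Assimilation: [fivafda] → [fivafta]
  5 Preconsonantal h-Deletion: no change — [fivafta]
/nepipdade/:
  1 Final Vowel Raising: [nepipdade] → [nepipdadi]
  2 Nasal Assimilation: no change — [nepipdadi]
  3 Stop Lenition: [nepipdadi] → [nepipdazi]
  4 Progressive Voicing Assimilation: [nepipdazi] → [nepiptazi]
  5 Preconsonantal h-Deletion: no change — [nepiptazi]
/nemtugifi/:
  1 Final Vowel Raising: no change — [nemtugifi]
  2 Nasal Assimilation: no change — [nemtugifi]
  3 Stop Lenition: [nemtugifi] → [nemtuhifi]
  4 Progressive Voicing Assimilation: no change — [nemtuhifi]
  5 Preconsonantal h-Deletion: no change — [nemtuhifi]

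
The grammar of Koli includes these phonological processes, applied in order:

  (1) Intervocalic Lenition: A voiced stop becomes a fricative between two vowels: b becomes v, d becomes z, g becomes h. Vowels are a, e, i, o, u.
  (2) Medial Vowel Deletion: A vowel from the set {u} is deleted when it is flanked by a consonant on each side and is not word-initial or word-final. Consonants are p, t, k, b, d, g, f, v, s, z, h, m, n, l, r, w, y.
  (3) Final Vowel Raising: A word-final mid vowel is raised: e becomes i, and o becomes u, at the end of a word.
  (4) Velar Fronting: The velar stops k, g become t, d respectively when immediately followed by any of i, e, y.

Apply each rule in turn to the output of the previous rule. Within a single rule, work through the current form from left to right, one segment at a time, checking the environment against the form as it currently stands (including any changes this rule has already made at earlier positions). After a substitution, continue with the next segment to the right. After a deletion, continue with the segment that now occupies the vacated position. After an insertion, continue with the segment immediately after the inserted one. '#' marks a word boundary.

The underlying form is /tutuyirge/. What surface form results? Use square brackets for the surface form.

[ttyirdi]

(1) Intervocalic Lenition: no change — [tutuyirge]
(2) Medial Vowel Deletion: [tutuyirge] → [ttyirge]
(3) Final Vowel Raising: [ttyirge] → [ttyirgi]
(4) Velar Fronting: [ttyirgi] → [ttyirdi]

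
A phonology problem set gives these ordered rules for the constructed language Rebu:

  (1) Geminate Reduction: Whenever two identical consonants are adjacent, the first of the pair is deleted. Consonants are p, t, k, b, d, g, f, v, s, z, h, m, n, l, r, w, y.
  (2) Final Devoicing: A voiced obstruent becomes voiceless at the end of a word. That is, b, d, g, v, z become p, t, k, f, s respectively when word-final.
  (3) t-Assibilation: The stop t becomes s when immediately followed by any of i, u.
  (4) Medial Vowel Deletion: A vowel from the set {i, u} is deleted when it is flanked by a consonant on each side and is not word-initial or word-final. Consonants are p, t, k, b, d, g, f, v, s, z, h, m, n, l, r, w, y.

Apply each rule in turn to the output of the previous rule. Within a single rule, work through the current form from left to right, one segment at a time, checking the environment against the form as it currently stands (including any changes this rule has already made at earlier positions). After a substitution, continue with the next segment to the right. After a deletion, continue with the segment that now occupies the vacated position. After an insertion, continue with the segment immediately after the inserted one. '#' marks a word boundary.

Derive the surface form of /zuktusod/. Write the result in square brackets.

[zkssot]

(1) Geminate Reduction: no change — [zuktusod]
(2) Final Devoicing: [zuktusod] → [zuktusot]
(3) t-Assibilation: [zuktusot] → [zuksusot]
(4) Medial Vowel Deletion: [zuksusot] → [zkssot]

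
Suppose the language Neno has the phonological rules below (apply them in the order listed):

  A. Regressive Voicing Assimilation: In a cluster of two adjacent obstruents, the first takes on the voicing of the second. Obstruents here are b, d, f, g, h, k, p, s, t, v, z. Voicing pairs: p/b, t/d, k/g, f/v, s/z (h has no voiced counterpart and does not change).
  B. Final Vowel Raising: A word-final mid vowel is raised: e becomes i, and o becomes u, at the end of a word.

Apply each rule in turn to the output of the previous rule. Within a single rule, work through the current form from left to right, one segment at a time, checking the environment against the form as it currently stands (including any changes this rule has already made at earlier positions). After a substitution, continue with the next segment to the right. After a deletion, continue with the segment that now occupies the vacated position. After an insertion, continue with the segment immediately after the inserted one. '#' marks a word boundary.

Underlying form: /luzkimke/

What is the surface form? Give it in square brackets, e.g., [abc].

A Regressive Voicing Assimilation: [luzkimke] → [luskimke]
B Final Vowel Raising: [luskimke] → [luskimki]

[luskimki]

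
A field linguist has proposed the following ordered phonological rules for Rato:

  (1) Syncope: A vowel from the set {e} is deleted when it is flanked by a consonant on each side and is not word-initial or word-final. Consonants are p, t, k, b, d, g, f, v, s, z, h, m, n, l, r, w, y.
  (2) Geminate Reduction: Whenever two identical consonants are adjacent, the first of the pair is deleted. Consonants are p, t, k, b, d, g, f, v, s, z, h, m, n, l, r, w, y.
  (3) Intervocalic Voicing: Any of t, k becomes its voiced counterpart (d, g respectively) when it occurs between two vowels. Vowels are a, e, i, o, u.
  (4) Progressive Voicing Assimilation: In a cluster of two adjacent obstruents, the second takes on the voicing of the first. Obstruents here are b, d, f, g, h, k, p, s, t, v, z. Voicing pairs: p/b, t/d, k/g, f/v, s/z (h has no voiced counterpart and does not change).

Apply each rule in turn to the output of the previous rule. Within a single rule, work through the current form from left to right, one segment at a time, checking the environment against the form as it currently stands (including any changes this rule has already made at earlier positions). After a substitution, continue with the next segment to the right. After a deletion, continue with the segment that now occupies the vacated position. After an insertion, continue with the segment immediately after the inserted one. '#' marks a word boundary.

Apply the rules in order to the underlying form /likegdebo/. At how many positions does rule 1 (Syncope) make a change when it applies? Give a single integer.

2

(1) Syncope: [likegdebo] → [likgdbo]
(2) Geminate Reduction: no change — [likgdbo]
(3) Intervocalic Voicing: no change — [likgdbo]
(4) Progressive Voicing Assimilation: [likgdbo] → [likktpo]
Rule 1 changed 2 position(s).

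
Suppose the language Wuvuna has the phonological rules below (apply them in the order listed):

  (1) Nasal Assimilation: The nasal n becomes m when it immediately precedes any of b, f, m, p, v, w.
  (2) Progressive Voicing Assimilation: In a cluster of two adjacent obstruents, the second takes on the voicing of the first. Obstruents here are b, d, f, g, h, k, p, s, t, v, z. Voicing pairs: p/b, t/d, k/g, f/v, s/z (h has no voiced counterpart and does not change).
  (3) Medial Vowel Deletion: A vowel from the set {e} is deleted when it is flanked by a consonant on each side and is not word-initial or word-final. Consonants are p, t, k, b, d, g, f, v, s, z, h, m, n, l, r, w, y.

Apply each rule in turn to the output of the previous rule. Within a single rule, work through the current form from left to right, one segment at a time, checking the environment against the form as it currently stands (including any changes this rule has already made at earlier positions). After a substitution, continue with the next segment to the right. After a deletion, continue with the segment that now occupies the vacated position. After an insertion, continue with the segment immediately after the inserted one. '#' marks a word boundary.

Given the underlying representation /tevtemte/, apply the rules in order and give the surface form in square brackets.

(1) Nasal Assimilation: no change — [tevtemte]
(2) Progressive Voicing Assimilation: [tevtemte] → [tevdemte]
(3) Medial Vowel Deletion: [tevdemte] → [tvdmte]

[tvdmte]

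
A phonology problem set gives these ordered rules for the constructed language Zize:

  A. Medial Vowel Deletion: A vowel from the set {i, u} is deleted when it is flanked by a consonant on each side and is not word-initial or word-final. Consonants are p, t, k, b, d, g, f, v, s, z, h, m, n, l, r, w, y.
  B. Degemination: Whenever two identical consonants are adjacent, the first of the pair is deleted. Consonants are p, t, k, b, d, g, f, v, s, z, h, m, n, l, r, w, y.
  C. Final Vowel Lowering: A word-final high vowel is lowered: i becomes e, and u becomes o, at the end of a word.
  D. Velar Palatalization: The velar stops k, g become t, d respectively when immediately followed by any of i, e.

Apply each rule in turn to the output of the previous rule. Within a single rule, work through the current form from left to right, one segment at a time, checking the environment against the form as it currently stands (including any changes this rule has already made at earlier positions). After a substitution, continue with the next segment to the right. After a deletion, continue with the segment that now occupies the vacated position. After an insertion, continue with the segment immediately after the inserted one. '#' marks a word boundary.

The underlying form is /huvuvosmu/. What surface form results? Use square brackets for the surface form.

[hvosmo]

A Medial Vowel Deletion: [huvuvosmu] → [hvvosmu]
B Degemination: [hvvosmu] → [hvosmu]
C Final Vowel Lowering: [hvosmu] → [hvosmo]
D Velar Palatalization: no change — [hvosmo]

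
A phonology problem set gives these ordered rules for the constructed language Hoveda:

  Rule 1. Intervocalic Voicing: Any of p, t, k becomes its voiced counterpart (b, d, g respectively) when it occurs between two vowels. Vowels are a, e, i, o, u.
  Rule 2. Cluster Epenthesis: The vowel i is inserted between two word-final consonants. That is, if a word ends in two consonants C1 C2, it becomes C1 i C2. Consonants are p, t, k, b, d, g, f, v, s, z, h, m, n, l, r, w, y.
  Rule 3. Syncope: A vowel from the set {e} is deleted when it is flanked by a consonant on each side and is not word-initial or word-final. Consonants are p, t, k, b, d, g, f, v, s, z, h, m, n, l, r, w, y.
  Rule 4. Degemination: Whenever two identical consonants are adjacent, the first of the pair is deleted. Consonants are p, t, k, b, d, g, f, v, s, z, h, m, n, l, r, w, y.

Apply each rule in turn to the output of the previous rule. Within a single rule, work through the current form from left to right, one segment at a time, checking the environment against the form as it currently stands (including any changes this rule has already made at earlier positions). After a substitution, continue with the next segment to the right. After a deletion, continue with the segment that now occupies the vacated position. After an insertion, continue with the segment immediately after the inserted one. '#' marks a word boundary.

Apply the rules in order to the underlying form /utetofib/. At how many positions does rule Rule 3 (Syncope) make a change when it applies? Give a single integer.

Rule 1 Intervocalic Voicing: [utetofib] → [udedofib]
Rule 2 Cluster Epenthesis: no change — [udedofib]
Rule 3 Syncope: [udedofib] → [uddofib]
Rule 4 Degemination: [uddofib] → [udofib]
Rule Rule 3 changed 1 position(s).

1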